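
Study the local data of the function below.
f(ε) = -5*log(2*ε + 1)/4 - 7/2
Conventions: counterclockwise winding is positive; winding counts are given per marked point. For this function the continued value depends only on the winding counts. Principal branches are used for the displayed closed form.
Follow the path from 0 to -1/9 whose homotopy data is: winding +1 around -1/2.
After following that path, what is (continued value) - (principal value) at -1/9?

The rational part is single-valued and drops out of the difference; each branch term changes only by its own monodromy.
(-5/4)*log(1 - ε/(-1/2)): each positive loop around -1/2 adds 2*pi*i to the log, so winding +1 contributes (-5/4)*(1)*2*pi*i = -(5/2)*pi*i.
Summing the contributions at ε = -1/9 gives -(5/2)*pi*i.

Continued minus principal equals -(5/2)*pi*i.


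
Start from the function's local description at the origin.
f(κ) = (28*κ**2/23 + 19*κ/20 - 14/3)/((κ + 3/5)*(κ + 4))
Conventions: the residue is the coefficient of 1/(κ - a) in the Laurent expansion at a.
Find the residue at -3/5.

The residue is -33109/23460.

At the order-1 pole -3/5 set g(κ) = (κ - (-3/5))*f(κ) = (28*κ**2/23 + 19*κ/20 - 14/3)/(κ + 4).
Simple pole: residue = g(a) at a = -3/5, which is -33109/23460.


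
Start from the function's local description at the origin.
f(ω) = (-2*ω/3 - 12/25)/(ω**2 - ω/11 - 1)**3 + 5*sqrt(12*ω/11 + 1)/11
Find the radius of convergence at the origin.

Denominator factor (ω**2 - ω/11 - 1)^3: discriminant 485/121, real irrational roots 1/22 + (1/22)*sqrt(485) and 1/22 - (1/22)*sqrt(485); poles of order 3, moduli 1/22 + (1/22)*sqrt(485) and -1/22 + (1/22)*sqrt(485).
Branch term (5/11)*sqrt(1 - ω/(-11/12)): its argument vanishes at ω = -11/12, a square-root branch point, modulus 11/12.
The radius of convergence is the smallest modulus among the singular points: 11/12.

The radius of convergence is 11/12.


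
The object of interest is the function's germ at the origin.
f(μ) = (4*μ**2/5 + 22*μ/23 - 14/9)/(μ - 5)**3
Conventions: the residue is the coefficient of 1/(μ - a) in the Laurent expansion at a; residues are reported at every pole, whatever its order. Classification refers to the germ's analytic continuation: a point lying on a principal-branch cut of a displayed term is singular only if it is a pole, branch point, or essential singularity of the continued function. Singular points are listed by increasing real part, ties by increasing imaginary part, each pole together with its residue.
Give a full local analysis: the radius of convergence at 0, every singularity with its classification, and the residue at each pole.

Denominator factor (μ - 5)^3: pole of order 3 at 5, modulus 5.
The radius of convergence is the smallest modulus among the singular points: 5.
At the order-3 pole 5 set g(μ) = (μ - (5))^3*f(μ) = 4*μ**2/5 + 22*μ/23 - 14/9.
Order-3 pole: residue = g''(a)/2; g''(5) = 8/5, so the residue is 4/5.

Radius of convergence at 0: 5.
At 5: a pole of order 3; residue 4/5.


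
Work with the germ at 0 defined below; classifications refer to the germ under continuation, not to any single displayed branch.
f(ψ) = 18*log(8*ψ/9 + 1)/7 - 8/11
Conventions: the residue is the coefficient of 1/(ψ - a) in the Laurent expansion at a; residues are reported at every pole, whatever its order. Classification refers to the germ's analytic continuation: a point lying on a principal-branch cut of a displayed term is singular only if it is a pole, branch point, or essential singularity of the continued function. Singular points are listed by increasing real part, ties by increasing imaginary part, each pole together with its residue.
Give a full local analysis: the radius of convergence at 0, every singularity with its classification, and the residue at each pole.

Radius of convergence at 0: 9/8.
At -9/8: a logarithmic branch point.

Branch term (18/7)*log(1 - ψ/(-9/8)): its argument vanishes at ψ = -9/8, a logarithmic branch point, modulus 9/8.
The radius of convergence is the smallest modulus among the singular points: 9/8.


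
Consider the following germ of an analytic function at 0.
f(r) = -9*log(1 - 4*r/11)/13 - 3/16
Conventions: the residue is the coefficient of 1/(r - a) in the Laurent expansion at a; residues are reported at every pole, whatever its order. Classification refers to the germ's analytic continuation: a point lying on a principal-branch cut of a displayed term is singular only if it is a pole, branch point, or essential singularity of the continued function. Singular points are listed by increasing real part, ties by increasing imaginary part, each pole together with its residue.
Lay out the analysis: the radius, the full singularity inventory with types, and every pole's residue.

Branch term (-9/13)*log(1 - r/(11/4)): its argument vanishes at r = 11/4, a logarithmic branch point, modulus 11/4.
The radius of convergence is the smallest modulus among the singular points: 11/4.

Radius of convergence at 0: 11/4.
At 11/4: a logarithmic branch point.


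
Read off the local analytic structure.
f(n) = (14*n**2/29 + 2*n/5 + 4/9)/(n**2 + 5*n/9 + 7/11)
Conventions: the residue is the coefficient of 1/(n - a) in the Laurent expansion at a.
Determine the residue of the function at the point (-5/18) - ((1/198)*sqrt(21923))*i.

The factor n**2 + 5*n/9 + 7/11 splits as (n - a)(n - a') with a = (-5/18) - ((1/198)*sqrt(21923))*i, a' = (-5/18) + ((1/198)*sqrt(21923))*i. At the order-1 pole a set g(n) = (n - a)*f(n) = [14*n**2/29 + 2*n/5 + 4/9] / (n - a').
Simple pole: residue = g(a) at a = (-5/18) - ((1/198)*sqrt(21923))*i, which is (86/1305) + ((2600/5721903)*sqrt(21923))*i.

The residue is (86/1305) + ((2600/5721903)*sqrt(21923))*i.


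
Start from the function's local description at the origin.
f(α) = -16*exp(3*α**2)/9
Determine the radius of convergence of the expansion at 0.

The factor exp(3*α**2) is entire and contributes no finite singular point.
The polynomial part has no poles.
No finite singular points: the Taylor series at 0 converges everywhere.

The radius of convergence is infinite.


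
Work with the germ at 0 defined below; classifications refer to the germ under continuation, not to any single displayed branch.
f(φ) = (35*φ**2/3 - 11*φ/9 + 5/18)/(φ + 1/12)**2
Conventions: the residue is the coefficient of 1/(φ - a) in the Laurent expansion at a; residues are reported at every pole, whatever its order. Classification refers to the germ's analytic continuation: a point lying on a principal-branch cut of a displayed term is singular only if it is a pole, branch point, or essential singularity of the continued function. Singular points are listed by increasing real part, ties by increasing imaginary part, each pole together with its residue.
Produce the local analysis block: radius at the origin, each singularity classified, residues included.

Radius of convergence at 0: 1/12.
At -1/12: a pole of order 2; residue -19/6.

Denominator factor (φ + 1/12)^2: pole of order 2 at -1/12, modulus 1/12.
The radius of convergence is the smallest modulus among the singular points: 1/12.
At the order-2 pole -1/12 set g(φ) = (φ - (-1/12))^2*f(φ) = 35*φ**2/3 - 11*φ/9 + 5/18.
Order-2 pole: residue = g'(a); g'(-1/12) = -19/6, so the residue is -19/6.


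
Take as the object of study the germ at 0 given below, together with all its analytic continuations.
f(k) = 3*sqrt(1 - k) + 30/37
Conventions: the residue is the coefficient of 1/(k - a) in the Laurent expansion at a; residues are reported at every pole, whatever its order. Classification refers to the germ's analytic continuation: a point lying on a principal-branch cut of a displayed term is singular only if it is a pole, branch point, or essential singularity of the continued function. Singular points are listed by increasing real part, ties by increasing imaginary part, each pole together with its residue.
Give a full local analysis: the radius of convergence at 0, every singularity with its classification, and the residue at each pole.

Branch term (3)*sqrt(1 - k/(1)): its argument vanishes at k = 1, a square-root branch point, modulus 1.
The radius of convergence is the smallest modulus among the singular points: 1.

Radius of convergence at 0: 1.
At 1: an algebraic (square-root) branch point.


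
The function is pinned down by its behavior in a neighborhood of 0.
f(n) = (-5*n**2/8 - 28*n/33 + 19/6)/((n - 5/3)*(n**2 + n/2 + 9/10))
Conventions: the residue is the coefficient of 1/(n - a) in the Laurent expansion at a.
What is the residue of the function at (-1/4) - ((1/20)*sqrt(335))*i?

The factor n**2 + n/2 + 9/10 splits as (n - a)(n - a') with a = (-1/4) - ((1/20)*sqrt(335))*i, a' = (-1/4) + ((1/20)*sqrt(335))*i. At the order-1 pole a set g(n) = (n - a)*f(n) = [(-5*n**2/8 - 28*n/33 + 19/6)/(n - 5/3)] / (n - a').
Simple pole: residue = g(a) at a = (-1/4) - ((1/20)*sqrt(335))*i, which is (-5615/17864) - ((31099/598444)*sqrt(335))*i.

The residue is (-5615/17864) - ((31099/598444)*sqrt(335))*i.


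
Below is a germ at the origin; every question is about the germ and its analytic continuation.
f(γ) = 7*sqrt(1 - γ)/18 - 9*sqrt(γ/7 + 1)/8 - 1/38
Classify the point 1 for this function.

The term (7/18)*sqrt(1 - γ/(1)) has argument 1 - 1/(1) = 0 at 1: a square-root (algebraic, two-sheeted) branch point; the remaining terms are analytic or single-valued there.

The point is an algebraic (square-root) branch point.


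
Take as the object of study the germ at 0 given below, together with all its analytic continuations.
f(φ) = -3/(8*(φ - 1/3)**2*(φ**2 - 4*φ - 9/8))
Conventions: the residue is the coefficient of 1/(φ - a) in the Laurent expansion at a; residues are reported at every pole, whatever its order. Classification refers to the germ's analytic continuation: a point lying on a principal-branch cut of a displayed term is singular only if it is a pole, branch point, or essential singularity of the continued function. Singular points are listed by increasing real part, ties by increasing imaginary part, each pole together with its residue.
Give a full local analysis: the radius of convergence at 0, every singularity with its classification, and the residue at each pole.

Denominator factor (φ - 1/3)^2: pole of order 2 at 1/3, modulus 1/3.
Denominator factor (φ**2 - 4*φ - 9/8): discriminant 41/2, real irrational roots 2 + (1/4)*sqrt(82) and 2 - (1/4)*sqrt(82); poles of order 1, moduli 2 + (1/4)*sqrt(82) and -2 + (1/4)*sqrt(82).
The radius of convergence is the smallest modulus among the singular points: -2 + (1/4)*sqrt(82).
The factor φ**2 - 4*φ - 9/8 splits as (φ - a)(φ - a') with a = 2 - (1/4)*sqrt(82), a' = 2 + (1/4)*sqrt(82). At the order-1 pole a set g(φ) = (φ - a)*f(φ) = [-3/(8*(φ - 1/3)**2)] / (φ - a').
Simple pole: residue = g(a) at a = 2 - (1/4)*sqrt(82), which is 3240/28561 + (15363/1171001)*sqrt(82).
At the order-2 pole 1/3 set g(φ) = (φ - (1/3))^2*f(φ) = -3/(8*(φ**2 - 4*φ - 9/8)).
Order-2 pole: residue = g'(a); g'(1/3) = -6480/28561, so the residue is -6480/28561.
The factor φ**2 - 4*φ - 9/8 splits as (φ - a)(φ - a') with a = 2 + (1/4)*sqrt(82), a' = 2 - (1/4)*sqrt(82). At the order-1 pole a set g(φ) = (φ - a)*f(φ) = [-3/(8*(φ - 1/3)**2)] / (φ - a').
Simple pole: residue = g(a) at a = 2 + (1/4)*sqrt(82), which is 3240/28561 - (15363/1171001)*sqrt(82).
List the singular points by increasing real part (a conjugate pair: the negative imaginary part first).

Radius of convergence at 0: -2 + (1/4)*sqrt(82).
At 2 - (1/4)*sqrt(82): a pole of order 1; residue 3240/28561 + (15363/1171001)*sqrt(82).
At 1/3: a pole of order 2; residue -6480/28561.
At 2 + (1/4)*sqrt(82): a pole of order 1; residue 3240/28561 - (15363/1171001)*sqrt(82).


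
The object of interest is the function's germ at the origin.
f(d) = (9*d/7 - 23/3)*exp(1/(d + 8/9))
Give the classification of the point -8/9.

The point is an essential singularity.

The exponent 1/(d - (-8/9)) has a pole at -8/9, so exp(1/(d - (-8/9))) takes every nonzero value near it: an essential singularity (not a pole of any order).


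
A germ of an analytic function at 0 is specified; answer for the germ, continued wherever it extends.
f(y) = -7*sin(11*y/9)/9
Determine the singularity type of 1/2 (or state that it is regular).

The point is a regular point.

There is no denominator, hence no pole anywhere.
The factor -sin(11*y/9) is entire.
So the germ continues analytically to 1/2.


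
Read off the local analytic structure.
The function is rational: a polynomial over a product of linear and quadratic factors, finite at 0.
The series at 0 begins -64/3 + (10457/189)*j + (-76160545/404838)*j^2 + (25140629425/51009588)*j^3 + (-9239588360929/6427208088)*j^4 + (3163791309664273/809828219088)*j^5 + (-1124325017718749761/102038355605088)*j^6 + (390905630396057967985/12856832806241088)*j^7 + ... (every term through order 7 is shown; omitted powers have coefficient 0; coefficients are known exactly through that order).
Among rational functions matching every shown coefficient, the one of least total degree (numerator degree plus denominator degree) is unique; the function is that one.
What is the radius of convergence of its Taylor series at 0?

No rational of total degree below 6 reproduces all 8 coefficients; solving the [2/4] Pade equations on them gives f(j) = (-14*j**2/17 - 21*j/16 + 12)/((j**2 + 8*j/7 - 9/8)*(j**2 + 7*j/4 + 1/2)), whose expansion matches every shown term.
Denominator factor (j**2 + 8*j/7 - 9/8): discriminant 569/98, real irrational roots -4/7 + (1/28)*sqrt(1138) and -4/7 - (1/28)*sqrt(1138); poles of order 1, moduli -4/7 + (1/28)*sqrt(1138) and 4/7 + (1/28)*sqrt(1138).
Denominator factor (j**2 + 7*j/4 + 1/2): discriminant 17/16, real irrational roots -7/8 + (1/8)*sqrt(17) and -7/8 - (1/8)*sqrt(17); poles of order 1, moduli 7/8 - (1/8)*sqrt(17) and 7/8 + (1/8)*sqrt(17).
The radius of convergence is the smallest modulus among the singular points: 7/8 - (1/8)*sqrt(17).

The radius of convergence is 7/8 - (1/8)*sqrt(17).


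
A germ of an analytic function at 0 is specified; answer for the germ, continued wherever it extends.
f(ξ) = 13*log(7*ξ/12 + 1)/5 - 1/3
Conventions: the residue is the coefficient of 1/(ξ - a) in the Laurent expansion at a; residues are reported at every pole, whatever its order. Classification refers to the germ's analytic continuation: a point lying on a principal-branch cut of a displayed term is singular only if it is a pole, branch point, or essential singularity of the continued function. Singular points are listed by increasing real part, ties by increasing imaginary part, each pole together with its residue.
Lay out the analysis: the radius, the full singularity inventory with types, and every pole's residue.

Radius of convergence at 0: 12/7.
At -12/7: a logarithmic branch point.

Branch term (13/5)*log(1 - ξ/(-12/7)): its argument vanishes at ξ = -12/7, a logarithmic branch point, modulus 12/7.
The radius of convergence is the smallest modulus among the singular points: 12/7.


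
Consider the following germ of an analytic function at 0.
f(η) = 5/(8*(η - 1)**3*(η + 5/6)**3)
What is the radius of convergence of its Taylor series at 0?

The radius of convergence is 5/6.

Denominator factor (η - 1)^3: pole of order 3 at 1, modulus 1.
Denominator factor (η + 5/6)^3: pole of order 3 at -5/6, modulus 5/6.
The radius of convergence is the smallest modulus among the singular points: 5/6.


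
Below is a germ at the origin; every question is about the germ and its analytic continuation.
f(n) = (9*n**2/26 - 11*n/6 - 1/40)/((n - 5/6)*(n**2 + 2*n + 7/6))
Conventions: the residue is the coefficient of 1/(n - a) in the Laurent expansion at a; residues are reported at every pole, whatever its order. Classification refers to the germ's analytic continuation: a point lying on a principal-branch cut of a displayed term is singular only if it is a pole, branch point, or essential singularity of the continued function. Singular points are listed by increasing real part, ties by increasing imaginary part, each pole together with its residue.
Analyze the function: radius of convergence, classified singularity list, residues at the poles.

Denominator factor (n**2 + 2*n + 7/6): discriminant -2/3, complex-conjugate roots (-1) + ((1/6)*sqrt(6))*i and (-1) - ((1/6)*sqrt(6))*i; poles of order 1, moduli (1/6)*sqrt(42) and (1/6)*sqrt(42).
Denominator factor (n - 5/6): pole of order 1 at 5/6, modulus 5/6.
The radius of convergence is the smallest modulus among the singular points: 5/6.
The factor n**2 + 2*n + 7/6 splits as (n - a)(n - a') with a = (-1) - ((1/6)*sqrt(6))*i, a' = (-1) + ((1/6)*sqrt(6))*i. At the order-1 pole a set g(n) = (n - a)*f(n) = [(9*n**2/26 - 11*n/6 - 1/40)/(n - 5/6)] / (n - a').
Simple pole: residue = g(a) at a = (-1) - ((1/6)*sqrt(6))*i, which is (11857/33020) - ((39921/66040)*sqrt(6))*i.
The factor n**2 + 2*n + 7/6 splits as (n - a)(n - a') with a = (-1) + ((1/6)*sqrt(6))*i, a' = (-1) - ((1/6)*sqrt(6))*i. At the order-1 pole a set g(n) = (n - a)*f(n) = [(9*n**2/26 - 11*n/6 - 1/40)/(n - 5/6)] / (n - a').
Simple pole: residue = g(a) at a = (-1) + ((1/6)*sqrt(6))*i, which is (11857/33020) + ((39921/66040)*sqrt(6))*i.
At the order-1 pole 5/6 set g(n) = (n - (5/6))*f(n) = (9*n**2/26 - 11*n/6 - 1/40)/(n**2 + 2*n + 7/6).
Simple pole: residue = g(a) at a = 5/6, which is -3071/8255.
List the singular points by increasing real part (a conjugate pair: the negative imaginary part first).

Radius of convergence at 0: 5/6.
At (-1) - ((1/6)*sqrt(6))*i: a pole of order 1; residue (11857/33020) - ((39921/66040)*sqrt(6))*i.
At (-1) + ((1/6)*sqrt(6))*i: a pole of order 1; residue (11857/33020) + ((39921/66040)*sqrt(6))*i.
At 5/6: a pole of order 1; residue -3071/8255.


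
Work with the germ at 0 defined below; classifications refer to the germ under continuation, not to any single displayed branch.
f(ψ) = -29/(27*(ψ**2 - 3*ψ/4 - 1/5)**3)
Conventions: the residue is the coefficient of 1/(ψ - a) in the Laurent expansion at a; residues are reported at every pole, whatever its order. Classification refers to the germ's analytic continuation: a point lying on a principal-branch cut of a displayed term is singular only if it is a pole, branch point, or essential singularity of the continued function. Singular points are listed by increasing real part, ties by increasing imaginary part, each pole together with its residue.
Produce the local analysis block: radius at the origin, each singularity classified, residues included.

Radius of convergence at 0: -3/8 + (1/40)*sqrt(545).
At 3/8 - (1/40)*sqrt(545): a pole of order 3; residue (1484800/11655261)*sqrt(545).
At 3/8 + (1/40)*sqrt(545): a pole of order 3; residue -(1484800/11655261)*sqrt(545).

Denominator factor (ψ**2 - 3*ψ/4 - 1/5)^3: discriminant 109/80, real irrational roots 3/8 + (1/40)*sqrt(545) and 3/8 - (1/40)*sqrt(545); poles of order 3, moduli 3/8 + (1/40)*sqrt(545) and -3/8 + (1/40)*sqrt(545).
The radius of convergence is the smallest modulus among the singular points: -3/8 + (1/40)*sqrt(545).
The factor ψ**2 - 3*ψ/4 - 1/5 splits as (ψ - a)(ψ - a') with a = 3/8 - (1/40)*sqrt(545), a' = 3/8 + (1/40)*sqrt(545). At the order-3 pole a set g(ψ) = (ψ - a)^3*f(ψ) = [-29/27] / (ψ - a')^3.
Order-3 pole: residue = g''(a)/2; g''(3/8 - (1/40)*sqrt(545)) = (2969600/11655261)*sqrt(545), so the residue is (1484800/11655261)*sqrt(545).
The factor ψ**2 - 3*ψ/4 - 1/5 splits as (ψ - a)(ψ - a') with a = 3/8 + (1/40)*sqrt(545), a' = 3/8 - (1/40)*sqrt(545). At the order-3 pole a set g(ψ) = (ψ - a)^3*f(ψ) = [-29/27] / (ψ - a')^3.
Order-3 pole: residue = g''(a)/2; g''(3/8 + (1/40)*sqrt(545)) = -(2969600/11655261)*sqrt(545), so the residue is -(1484800/11655261)*sqrt(545).
List the singular points by increasing real part (a conjugate pair: the negative imaginary part first).


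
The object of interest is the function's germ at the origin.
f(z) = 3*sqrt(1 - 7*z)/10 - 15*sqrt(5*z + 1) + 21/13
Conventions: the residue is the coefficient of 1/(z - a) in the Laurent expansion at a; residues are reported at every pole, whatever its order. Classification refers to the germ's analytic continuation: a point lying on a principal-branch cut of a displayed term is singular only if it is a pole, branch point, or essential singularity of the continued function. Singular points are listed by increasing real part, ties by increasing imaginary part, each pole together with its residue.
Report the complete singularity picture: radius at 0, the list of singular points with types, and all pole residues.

Radius of convergence at 0: 1/7.
At -1/5: an algebraic (square-root) branch point.
At 1/7: an algebraic (square-root) branch point.

Branch term (-15)*sqrt(1 - z/(-1/5)): its argument vanishes at z = -1/5, a square-root branch point, modulus 1/5.
Branch term (3/10)*sqrt(1 - z/(1/7)): its argument vanishes at z = 1/7, a square-root branch point, modulus 1/7.
The radius of convergence is the smallest modulus among the singular points: 1/7.
List the singular points by increasing real part (a conjugate pair: the negative imaginary part first).


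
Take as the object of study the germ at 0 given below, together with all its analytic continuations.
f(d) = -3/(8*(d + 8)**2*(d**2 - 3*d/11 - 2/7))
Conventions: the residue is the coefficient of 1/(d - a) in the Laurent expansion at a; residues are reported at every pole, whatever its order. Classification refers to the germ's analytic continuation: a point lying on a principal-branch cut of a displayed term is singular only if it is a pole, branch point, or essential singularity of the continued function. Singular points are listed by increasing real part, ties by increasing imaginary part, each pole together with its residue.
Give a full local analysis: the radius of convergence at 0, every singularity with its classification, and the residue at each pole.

Radius of convergence at 0: -3/22 + (1/154)*sqrt(7217).
At -8: a pole of order 2; residue -289443/205963808.
At 3/22 - (1/154)*sqrt(7217): a pole of order 1; residue 289443/411927616 + (26024229/424697372096)*sqrt(7217).
At 3/22 + (1/154)*sqrt(7217): a pole of order 1; residue 289443/411927616 - (26024229/424697372096)*sqrt(7217).

Denominator factor (d**2 - 3*d/11 - 2/7): discriminant 1031/847, real irrational roots 3/22 + (1/154)*sqrt(7217) and 3/22 - (1/154)*sqrt(7217); poles of order 1, moduli 3/22 + (1/154)*sqrt(7217) and -3/22 + (1/154)*sqrt(7217).
Denominator factor (d + 8)^2: pole of order 2 at -8, modulus 8.
The radius of convergence is the smallest modulus among the singular points: -3/22 + (1/154)*sqrt(7217).
At the order-2 pole -8 set g(d) = (d - (-8))^2*f(d) = -3/(8*(d**2 - 3*d/11 - 2/7)).
Order-2 pole: residue = g'(a); g'(-8) = -289443/205963808, so the residue is -289443/205963808.
The factor d**2 - 3*d/11 - 2/7 splits as (d - a)(d - a') with a = 3/22 - (1/154)*sqrt(7217), a' = 3/22 + (1/154)*sqrt(7217). At the order-1 pole a set g(d) = (d - a)*f(d) = [-3/(8*(d + 8)**2)] / (d - a').
Simple pole: residue = g(a) at a = 3/22 - (1/154)*sqrt(7217), which is 289443/411927616 + (26024229/424697372096)*sqrt(7217).
The factor d**2 - 3*d/11 - 2/7 splits as (d - a)(d - a') with a = 3/22 + (1/154)*sqrt(7217), a' = 3/22 - (1/154)*sqrt(7217). At the order-1 pole a set g(d) = (d - a)*f(d) = [-3/(8*(d + 8)**2)] / (d - a').
Simple pole: residue = g(a) at a = 3/22 + (1/154)*sqrt(7217), which is 289443/411927616 - (26024229/424697372096)*sqrt(7217).
List the singular points by increasing real part (a conjugate pair: the negative imaginary part first).


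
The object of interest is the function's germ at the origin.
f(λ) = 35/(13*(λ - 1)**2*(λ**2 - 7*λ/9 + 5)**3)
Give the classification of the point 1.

The point is a pole of order 2.

The denominator factor λ - 1 vanishes at 1 and appears to the power 2; the numerator there equals 35/13, nonzero, and no other factor vanishes.
Hence a pole whose order is the multiplicity, 2.


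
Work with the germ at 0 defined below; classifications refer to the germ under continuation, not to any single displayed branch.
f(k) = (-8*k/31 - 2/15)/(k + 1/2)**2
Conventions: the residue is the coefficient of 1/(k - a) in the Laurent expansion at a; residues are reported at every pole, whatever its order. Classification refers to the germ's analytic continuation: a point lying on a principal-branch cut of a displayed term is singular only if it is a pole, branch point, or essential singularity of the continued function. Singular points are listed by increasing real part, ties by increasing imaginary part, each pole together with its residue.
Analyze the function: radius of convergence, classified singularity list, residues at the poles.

Radius of convergence at 0: 1/2.
At -1/2: a pole of order 2; residue -8/31.

Denominator factor (k + 1/2)^2: pole of order 2 at -1/2, modulus 1/2.
The radius of convergence is the smallest modulus among the singular points: 1/2.
At the order-2 pole -1/2 set g(k) = (k - (-1/2))^2*f(k) = -8*k/31 - 2/15.
Order-2 pole: residue = g'(a); g'(-1/2) = -8/31, so the residue is -8/31.


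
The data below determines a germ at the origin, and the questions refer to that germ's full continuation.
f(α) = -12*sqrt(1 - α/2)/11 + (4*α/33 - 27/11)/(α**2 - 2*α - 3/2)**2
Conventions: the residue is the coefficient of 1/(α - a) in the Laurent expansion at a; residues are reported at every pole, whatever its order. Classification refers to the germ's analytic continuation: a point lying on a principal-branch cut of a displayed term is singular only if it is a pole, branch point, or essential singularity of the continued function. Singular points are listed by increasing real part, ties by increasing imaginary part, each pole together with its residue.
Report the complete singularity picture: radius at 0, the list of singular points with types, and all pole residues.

Radius of convergence at 0: -1 + (1/2)*sqrt(10).
At 1 - (1/2)*sqrt(10): a pole of order 2; residue -(7/150)*sqrt(10).
At 2: an algebraic (square-root) branch point.
At 1 + (1/2)*sqrt(10): a pole of order 2; residue (7/150)*sqrt(10).

Denominator factor (α**2 - 2*α - 3/2)^2: discriminant 10, real irrational roots 1 + (1/2)*sqrt(10) and 1 - (1/2)*sqrt(10); poles of order 2, moduli 1 + (1/2)*sqrt(10) and -1 + (1/2)*sqrt(10).
Branch term (-12/11)*sqrt(1 - α/(2)): its argument vanishes at α = 2, a square-root branch point, modulus 2.
The radius of convergence is the smallest modulus among the singular points: -1 + (1/2)*sqrt(10).
The branch term is analytic at 1 - (1/2)*sqrt(10) and contributes nothing to the residue; only the rational part matters.
The factor α**2 - 2*α - 3/2 splits as (α - a)(α - a') with a = 1 - (1/2)*sqrt(10), a' = 1 + (1/2)*sqrt(10). At the order-2 pole a set g(α) = (α - a)^2*(rational part) = [4*α/33 - 27/11] / (α - a')^2.
Order-2 pole: residue = g'(a); g'(1 - (1/2)*sqrt(10)) = -(7/150)*sqrt(10), so the residue is -(7/150)*sqrt(10).
The branch term is analytic at 1 + (1/2)*sqrt(10) and contributes nothing to the residue; only the rational part matters.
The factor α**2 - 2*α - 3/2 splits as (α - a)(α - a') with a = 1 + (1/2)*sqrt(10), a' = 1 - (1/2)*sqrt(10). At the order-2 pole a set g(α) = (α - a)^2*(rational part) = [4*α/33 - 27/11] / (α - a')^2.
Order-2 pole: residue = g'(a); g'(1 + (1/2)*sqrt(10)) = (7/150)*sqrt(10), so the residue is (7/150)*sqrt(10).
List the singular points by increasing real part (a conjugate pair: the negative imaginary part first).


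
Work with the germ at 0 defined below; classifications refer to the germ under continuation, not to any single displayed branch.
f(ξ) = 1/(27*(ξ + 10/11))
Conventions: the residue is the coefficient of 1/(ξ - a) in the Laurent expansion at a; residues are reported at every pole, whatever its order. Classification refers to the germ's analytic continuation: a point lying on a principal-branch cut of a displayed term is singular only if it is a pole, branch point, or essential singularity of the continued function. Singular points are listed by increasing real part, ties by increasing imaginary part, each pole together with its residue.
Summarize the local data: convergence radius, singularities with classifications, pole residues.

Denominator factor (ξ + 10/11): pole of order 1 at -10/11, modulus 10/11.
The radius of convergence is the smallest modulus among the singular points: 10/11.
At the order-1 pole -10/11 set g(ξ) = (ξ - (-10/11))*f(ξ) = 1/27.
Simple pole: residue = g(a) at a = -10/11, which is 1/27.

Radius of convergence at 0: 10/11.
At -10/11: a pole of order 1; residue 1/27.


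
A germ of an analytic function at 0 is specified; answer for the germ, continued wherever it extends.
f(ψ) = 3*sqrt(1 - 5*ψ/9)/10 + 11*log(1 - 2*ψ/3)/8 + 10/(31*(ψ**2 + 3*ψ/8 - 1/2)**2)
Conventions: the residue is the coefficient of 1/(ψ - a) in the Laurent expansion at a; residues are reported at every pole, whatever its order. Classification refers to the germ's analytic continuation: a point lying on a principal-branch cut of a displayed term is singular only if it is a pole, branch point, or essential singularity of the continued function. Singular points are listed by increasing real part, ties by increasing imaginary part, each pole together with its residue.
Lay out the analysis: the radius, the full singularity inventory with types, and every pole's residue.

Radius of convergence at 0: -3/16 + (1/16)*sqrt(137).
At -3/16 - (1/16)*sqrt(137): a pole of order 2; residue (10240/581839)*sqrt(137).
At -3/16 + (1/16)*sqrt(137): a pole of order 2; residue -(10240/581839)*sqrt(137).
At 3/2: a logarithmic branch point.
At 9/5: an algebraic (square-root) branch point.

Denominator factor (ψ**2 + 3*ψ/8 - 1/2)^2: discriminant 137/64, real irrational roots -3/16 + (1/16)*sqrt(137) and -3/16 - (1/16)*sqrt(137); poles of order 2, moduli -3/16 + (1/16)*sqrt(137) and 3/16 + (1/16)*sqrt(137).
Branch term (11/8)*log(1 - ψ/(3/2)): its argument vanishes at ψ = 3/2, a logarithmic branch point, modulus 3/2.
Branch term (3/10)*sqrt(1 - ψ/(9/5)): its argument vanishes at ψ = 9/5, a square-root branch point, modulus 9/5.
The radius of convergence is the smallest modulus among the singular points: -3/16 + (1/16)*sqrt(137).
The branch terms are analytic at -3/16 - (1/16)*sqrt(137) and contribute nothing to the residue; only the rational part matters.
The factor ψ**2 + 3*ψ/8 - 1/2 splits as (ψ - a)(ψ - a') with a = -3/16 - (1/16)*sqrt(137), a' = -3/16 + (1/16)*sqrt(137). At the order-2 pole a set g(ψ) = (ψ - a)^2*(rational part) = [10/31] / (ψ - a')^2.
Order-2 pole: residue = g'(a); g'(-3/16 - (1/16)*sqrt(137)) = (10240/581839)*sqrt(137), so the residue is (10240/581839)*sqrt(137).
The branch terms are analytic at -3/16 + (1/16)*sqrt(137) and contribute nothing to the residue; only the rational part matters.
The factor ψ**2 + 3*ψ/8 - 1/2 splits as (ψ - a)(ψ - a') with a = -3/16 + (1/16)*sqrt(137), a' = -3/16 - (1/16)*sqrt(137). At the order-2 pole a set g(ψ) = (ψ - a)^2*(rational part) = [10/31] / (ψ - a')^2.
Order-2 pole: residue = g'(a); g'(-3/16 + (1/16)*sqrt(137)) = -(10240/581839)*sqrt(137), so the residue is -(10240/581839)*sqrt(137).
List the singular points by increasing real part (a conjugate pair: the negative imaginary part first).


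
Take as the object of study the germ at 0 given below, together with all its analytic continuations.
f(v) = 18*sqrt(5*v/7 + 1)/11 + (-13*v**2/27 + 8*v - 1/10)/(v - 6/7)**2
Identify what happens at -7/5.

The point is an algebraic (square-root) branch point.

The term (18/11)*sqrt(1 - v/(-7/5)) has argument 1 - -7/5/(-7/5) = 0 at -7/5: a square-root (algebraic, two-sheeted) branch point; the remaining terms are analytic or single-valued there.


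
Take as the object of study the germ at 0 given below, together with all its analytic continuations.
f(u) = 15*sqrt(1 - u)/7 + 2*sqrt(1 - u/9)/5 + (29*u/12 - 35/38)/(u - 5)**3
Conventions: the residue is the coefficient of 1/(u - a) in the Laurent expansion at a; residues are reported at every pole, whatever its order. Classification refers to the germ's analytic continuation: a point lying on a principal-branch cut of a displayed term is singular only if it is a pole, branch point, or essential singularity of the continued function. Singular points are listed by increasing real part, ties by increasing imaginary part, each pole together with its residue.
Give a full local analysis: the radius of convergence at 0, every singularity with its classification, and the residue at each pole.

Denominator factor (u - 5)^3: pole of order 3 at 5, modulus 5.
Branch term (2/5)*sqrt(1 - u/(9)): its argument vanishes at u = 9, a square-root branch point, modulus 9.
Branch term (15/7)*sqrt(1 - u/(1)): its argument vanishes at u = 1, a square-root branch point, modulus 1.
The radius of convergence is the smallest modulus among the singular points: 1.
The branch terms are analytic at 5 and contribute nothing to the residue; only the rational part matters.
At the order-3 pole 5 set g(u) = (u - (5))^3*(rational part) = 29*u/12 - 35/38.
Order-3 pole: residue = g''(a)/2; g''(5) = 0, so the residue is 0.
List the singular points by increasing real part (a conjugate pair: the negative imaginary part first).

Radius of convergence at 0: 1.
At 1: an algebraic (square-root) branch point.
At 5: a pole of order 3; residue 0.
At 9: an algebraic (square-root) branch point.


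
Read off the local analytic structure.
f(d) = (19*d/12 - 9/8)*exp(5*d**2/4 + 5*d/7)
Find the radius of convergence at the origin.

The factor exp(5*d**2/4 + 5*d/7) is entire and contributes no finite singular point.
The polynomial part has no poles.
No finite singular points: the Taylor series at 0 converges everywhere.

The radius of convergence is infinite.


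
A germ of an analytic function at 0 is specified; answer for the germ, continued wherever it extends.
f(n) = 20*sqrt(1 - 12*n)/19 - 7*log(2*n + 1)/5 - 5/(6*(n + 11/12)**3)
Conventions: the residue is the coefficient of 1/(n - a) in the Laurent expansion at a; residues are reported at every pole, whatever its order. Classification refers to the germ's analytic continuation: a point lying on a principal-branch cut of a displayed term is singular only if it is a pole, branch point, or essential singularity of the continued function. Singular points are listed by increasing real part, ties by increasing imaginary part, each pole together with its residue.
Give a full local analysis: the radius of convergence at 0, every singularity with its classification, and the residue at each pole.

Radius of convergence at 0: 1/12.
At -11/12: a pole of order 3; residue 0.
At -1/2: a logarithmic branch point.
At 1/12: an algebraic (square-root) branch point.

Denominator factor (n + 11/12)^3: pole of order 3 at -11/12, modulus 11/12.
Branch term (20/19)*sqrt(1 - n/(1/12)): its argument vanishes at n = 1/12, a square-root branch point, modulus 1/12.
Branch term (-7/5)*log(1 - n/(-1/2)): its argument vanishes at n = -1/2, a logarithmic branch point, modulus 1/2.
The radius of convergence is the smallest modulus among the singular points: 1/12.
The branch terms are analytic at -11/12 and contribute nothing to the residue; only the rational part matters.
At the order-3 pole -11/12 set g(n) = (n - (-11/12))^3*(rational part) = -5/6.
Order-3 pole: residue = g''(a)/2; g''(-11/12) = 0, so the residue is 0.
List the singular points by increasing real part (a conjugate pair: the negative imaginary part first).


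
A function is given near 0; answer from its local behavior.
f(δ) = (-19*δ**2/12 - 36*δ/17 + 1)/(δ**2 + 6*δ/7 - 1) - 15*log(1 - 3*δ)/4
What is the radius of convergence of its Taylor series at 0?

The radius of convergence is 1/3.

Denominator factor (δ**2 + 6*δ/7 - 1): discriminant 232/49, real irrational roots -3/7 + (1/7)*sqrt(58) and -3/7 - (1/7)*sqrt(58); poles of order 1, moduli -3/7 + (1/7)*sqrt(58) and 3/7 + (1/7)*sqrt(58).
Branch term (-15/4)*log(1 - δ/(1/3)): its argument vanishes at δ = 1/3, a logarithmic branch point, modulus 1/3.
The radius of convergence is the smallest modulus among the singular points: 1/3.


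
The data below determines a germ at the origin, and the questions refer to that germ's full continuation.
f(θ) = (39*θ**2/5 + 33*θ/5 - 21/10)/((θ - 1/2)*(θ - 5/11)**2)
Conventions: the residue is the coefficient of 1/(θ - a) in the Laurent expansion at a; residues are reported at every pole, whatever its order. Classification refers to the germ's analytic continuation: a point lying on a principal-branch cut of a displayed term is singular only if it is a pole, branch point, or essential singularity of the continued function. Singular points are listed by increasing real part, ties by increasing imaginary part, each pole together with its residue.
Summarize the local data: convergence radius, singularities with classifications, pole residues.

Radius of convergence at 0: 5/11.
At 5/11: a pole of order 2; residue -7584/5.
At 1/2: a pole of order 1; residue 7623/5.

Denominator factor (θ - 1/2): pole of order 1 at 1/2, modulus 1/2.
Denominator factor (θ - 5/11)^2: pole of order 2 at 5/11, modulus 5/11.
The radius of convergence is the smallest modulus among the singular points: 5/11.
At the order-2 pole 5/11 set g(θ) = (θ - (5/11))^2*f(θ) = (39*θ**2/5 + 33*θ/5 - 21/10)/(θ - 1/2).
Order-2 pole: residue = g'(a); g'(5/11) = -7584/5, so the residue is -7584/5.
At the order-1 pole 1/2 set g(θ) = (θ - (1/2))*f(θ) = (39*θ**2/5 + 33*θ/5 - 21/10)/(θ - 5/11)**2.
Simple pole: residue = g(a) at a = 1/2, which is 7623/5.
List the singular points by increasing real part (a conjugate pair: the negative imaginary part first).


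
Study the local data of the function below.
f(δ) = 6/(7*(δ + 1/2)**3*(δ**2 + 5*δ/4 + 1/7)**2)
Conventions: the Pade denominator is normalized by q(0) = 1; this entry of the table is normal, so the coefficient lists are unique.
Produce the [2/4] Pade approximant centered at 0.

The Pade approximant has numerator coefficients [336, -154360976/234107, 129697120/234107]; denominator coefficients [1, 30252641/1404642, 1832724353/11237136, 5790556759/11237136, 579166063/936428].

Taylor coefficients needed (expand at 0): a_0 = 336, a_1 = -7896, a_2 = 115815, a_3 = -1379721, a_4 = 235008921/16, a_5 = -4675719993/32, a_6 = 356042280363/256.
Write the denominator as Q(δ) = 1 + q1*δ + q2*δ^2 + q3*δ^3 + q4*δ^4. Requiring Q*f - P = O(δ^7) with deg P <= 2 kills the coefficients of δ^3..δ^6 in Q*f:
  δ^3: a_3 + q1*a_2 + q2*a_1 + q3*a_0 = 0, i.e. -1379721 + (115815)*q1 + (-7896)*q2 + (336)*q3 = 0.
  δ^4: a_4 + q1*a_3 + q2*a_2 + q3*a_1 + q4*a_0 = 0, i.e. 235008921/16 + (-1379721)*q1 + (115815)*q2 + (-7896)*q3 + (336)*q4 = 0.
  δ^5: a_5 + q1*a_4 + q2*a_3 + q3*a_2 + q4*a_1 = 0, i.e. -4675719993/32 + (235008921/16)*q1 + (-1379721)*q2 + (115815)*q3 + (-7896)*q4 = 0.
  δ^6: a_6 + q1*a_5 + q2*a_4 + q3*a_3 + q4*a_2 = 0, i.e. 356042280363/256 + (-4675719993/32)*q1 + (235008921/16)*q2 + (-1379721)*q3 + (115815)*q4 = 0.
Solving this linear system: q1 = 30252641/1404642, q2 = 1832724353/11237136, q3 = 5790556759/11237136, q4 = 579166063/936428.
The numerator is Q*f truncated at degree 2: P0 = a_0 = 336; P1 = a_1 + q1*a_0 = -154360976/234107; P2 = a_2 + q1*a_1 + q2*a_0 = 129697120/234107.


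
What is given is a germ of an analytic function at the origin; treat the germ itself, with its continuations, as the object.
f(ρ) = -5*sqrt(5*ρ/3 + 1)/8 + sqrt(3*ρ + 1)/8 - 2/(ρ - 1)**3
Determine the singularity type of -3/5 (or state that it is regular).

The term (-5/8)*sqrt(1 - ρ/(-3/5)) has argument 1 - -3/5/(-3/5) = 0 at -3/5: a square-root (algebraic, two-sheeted) branch point; the remaining terms are analytic or single-valued there.

The point is an algebraic (square-root) branch point.


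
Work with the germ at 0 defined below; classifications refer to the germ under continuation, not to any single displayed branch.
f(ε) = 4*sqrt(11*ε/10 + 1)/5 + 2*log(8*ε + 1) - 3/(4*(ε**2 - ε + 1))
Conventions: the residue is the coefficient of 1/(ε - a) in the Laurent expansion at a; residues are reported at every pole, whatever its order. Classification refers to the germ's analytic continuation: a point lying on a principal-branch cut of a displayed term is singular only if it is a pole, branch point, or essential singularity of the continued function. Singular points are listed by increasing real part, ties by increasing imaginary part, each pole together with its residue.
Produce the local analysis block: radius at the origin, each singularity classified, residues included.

Radius of convergence at 0: 1/8.
At -10/11: an algebraic (square-root) branch point.
At -1/8: a logarithmic branch point.
At (1/2) - ((1/2)*sqrt(3))*i: a pole of order 1; residue -((1/4)*sqrt(3))*i.
At (1/2) + ((1/2)*sqrt(3))*i: a pole of order 1; residue ((1/4)*sqrt(3))*i.

Denominator factor (ε**2 - ε + 1): discriminant -3, complex-conjugate roots (1/2) + ((1/2)*sqrt(3))*i and (1/2) - ((1/2)*sqrt(3))*i; poles of order 1, moduli 1 and 1.
Branch term (4/5)*sqrt(1 - ε/(-10/11)): its argument vanishes at ε = -10/11, a square-root branch point, modulus 10/11.
Branch term (2)*log(1 - ε/(-1/8)): its argument vanishes at ε = -1/8, a logarithmic branch point, modulus 1/8.
The radius of convergence is the smallest modulus among the singular points: 1/8.
The branch terms are analytic at (1/2) - ((1/2)*sqrt(3))*i and contribute nothing to the residue; only the rational part matters.
The factor ε**2 - ε + 1 splits as (ε - a)(ε - a') with a = (1/2) - ((1/2)*sqrt(3))*i, a' = (1/2) + ((1/2)*sqrt(3))*i. At the order-1 pole a set g(ε) = (ε - a)*(rational part) = [-3/4] / (ε - a').
Simple pole: residue = g(a) at a = (1/2) - ((1/2)*sqrt(3))*i, which is -((1/4)*sqrt(3))*i.
The branch terms are analytic at (1/2) + ((1/2)*sqrt(3))*i and contribute nothing to the residue; only the rational part matters.
The factor ε**2 - ε + 1 splits as (ε - a)(ε - a') with a = (1/2) + ((1/2)*sqrt(3))*i, a' = (1/2) - ((1/2)*sqrt(3))*i. At the order-1 pole a set g(ε) = (ε - a)*(rational part) = [-3/4] / (ε - a').
Simple pole: residue = g(a) at a = (1/2) + ((1/2)*sqrt(3))*i, which is ((1/4)*sqrt(3))*i.
List the singular points by increasing real part (a conjugate pair: the negative imaginary part first).
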